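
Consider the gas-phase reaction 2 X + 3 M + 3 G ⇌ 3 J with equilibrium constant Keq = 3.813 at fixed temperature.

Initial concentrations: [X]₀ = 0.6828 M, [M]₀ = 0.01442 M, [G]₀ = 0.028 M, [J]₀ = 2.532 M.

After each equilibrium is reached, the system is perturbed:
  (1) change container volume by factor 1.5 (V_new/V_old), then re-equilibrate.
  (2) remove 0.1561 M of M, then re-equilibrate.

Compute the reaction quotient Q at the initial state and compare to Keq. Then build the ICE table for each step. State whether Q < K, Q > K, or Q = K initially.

Q₀ = 5.2897e+11; Q > K (proceeds reverse)

Q₀ = 5.2897e+11 vs Keq = 3.813 ⇒ Q>K, reverse
Step 1:
                  X         M         G         J
  init       0.6828   0.01442     0.028     2.532
  Δ          0.6089    0.9134    0.9134   -0.9134
  eq          1.292    0.9278    0.9414     1.619
  solve Keq expr → x = -0.3045; check Q = 3.813
Then change container volume by factor 1.5 (V_new/V_old).
Step 2:
                  X         M         G         J
  init       0.8612    0.6186    0.6276     1.079
  Δ          0.1035    0.1552    0.1552   -0.1552
  eq         0.9646    0.7738    0.7828    0.9238
  solve Keq expr → x = -0.05173; check Q = 3.813
Then remove 0.1561 M of M.
Step 3:
                  X         M         G         J
  init       0.9646    0.6177    0.7828    0.9238
  Δ         0.03447    0.0517    0.0517   -0.0517
  eq         0.9991    0.6694    0.8345    0.8722
  solve Keq expr → x = -0.01723; check Q = 3.813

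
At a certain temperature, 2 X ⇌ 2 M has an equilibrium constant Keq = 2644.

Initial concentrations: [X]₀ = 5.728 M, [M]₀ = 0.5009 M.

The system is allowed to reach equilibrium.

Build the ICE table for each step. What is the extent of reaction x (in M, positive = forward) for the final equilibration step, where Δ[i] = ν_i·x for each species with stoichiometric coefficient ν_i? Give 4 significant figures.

Q₀ = 0.007647 vs Keq = 2644 ⇒ Q<K, forward
Step 1:
                   X          M
  Initial      5.728     0.5009
  Change      -5.609      5.609
  Equil       0.1188       6.11
  solve Keq expr → x = 2.805; check Q = 2644

x = 2.805 M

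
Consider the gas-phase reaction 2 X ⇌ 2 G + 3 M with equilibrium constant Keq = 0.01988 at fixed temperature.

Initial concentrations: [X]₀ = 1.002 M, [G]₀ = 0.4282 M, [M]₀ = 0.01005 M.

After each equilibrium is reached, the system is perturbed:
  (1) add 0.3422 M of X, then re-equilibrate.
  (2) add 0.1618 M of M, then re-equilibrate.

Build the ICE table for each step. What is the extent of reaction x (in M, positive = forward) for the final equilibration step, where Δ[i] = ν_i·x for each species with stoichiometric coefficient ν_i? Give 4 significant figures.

x = -0.03753 M

Q₀ = 1.8538e-07 vs Keq = 0.01988 ⇒ Q<K, forward
Step 1:
                  X         G         M
  Initial     1.002    0.4282   0.01005
  Change    -0.2042    0.2042    0.3063
  Equil      0.7978    0.6324    0.3163
  solve Keq expr → x = 0.1021; check Q = 0.01988
Then add 0.3422 M of X.
Step 2:
                  X         G         M
  Initial      1.14    0.6324    0.3163
  Change   -0.03992   0.03992   0.05988
  Equil         1.1    0.6723    0.3762
  solve Keq expr → x = 0.01996; check Q = 0.01988
Then add 0.1618 M of M.
Step 3:
                  X         G         M
  Initial       1.1    0.6723     0.538
  Change    0.07506  -0.07506   -0.1126
  Equil       1.175    0.5972    0.4254
  solve Keq expr → x = -0.03753; check Q = 0.01988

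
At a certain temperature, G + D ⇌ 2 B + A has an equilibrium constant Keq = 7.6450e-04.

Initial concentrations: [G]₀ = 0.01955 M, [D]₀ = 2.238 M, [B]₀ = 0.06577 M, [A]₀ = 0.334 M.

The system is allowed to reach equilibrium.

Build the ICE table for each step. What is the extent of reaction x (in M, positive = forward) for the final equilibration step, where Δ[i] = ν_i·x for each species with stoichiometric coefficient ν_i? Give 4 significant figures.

x = -0.02499 M

Q₀ = 0.03302 vs Keq = 7.6450e-04 ⇒ Q>K, reverse
Step 1:
                    G           D           B           A
  I           0.01955       2.238     0.06577       0.334
  C           0.02499     0.02499    -0.04998    -0.02499
  E           0.04454       2.263     0.01579       0.309
  solve Keq expr → x = -0.02499; check Q = 7.6450e-04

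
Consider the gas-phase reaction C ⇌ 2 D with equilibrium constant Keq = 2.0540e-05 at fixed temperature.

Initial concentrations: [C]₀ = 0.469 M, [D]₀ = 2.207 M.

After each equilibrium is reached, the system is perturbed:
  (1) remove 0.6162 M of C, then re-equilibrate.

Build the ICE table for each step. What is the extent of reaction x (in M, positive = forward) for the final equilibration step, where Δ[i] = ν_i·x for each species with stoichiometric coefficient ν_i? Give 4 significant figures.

Q₀ = 10.39 vs Keq = 2.0540e-05 ⇒ Q>K, reverse
Step 1:
                  C         D
  init        0.469     2.207
  Δ           1.101    -2.201
  eq           1.57  0.005678
  solve Keq expr → x = -1.101; check Q = 2.0540e-05
Then remove 0.6162 M of C.
Step 2:
                  C         D
  init       0.9535  0.005678
  Δ       6.2563e-04 -0.001251
  eq         0.9541  0.004427
  solve Keq expr → x = -6.2563e-04; check Q = 2.0540e-05

x = -6.2563e-04 M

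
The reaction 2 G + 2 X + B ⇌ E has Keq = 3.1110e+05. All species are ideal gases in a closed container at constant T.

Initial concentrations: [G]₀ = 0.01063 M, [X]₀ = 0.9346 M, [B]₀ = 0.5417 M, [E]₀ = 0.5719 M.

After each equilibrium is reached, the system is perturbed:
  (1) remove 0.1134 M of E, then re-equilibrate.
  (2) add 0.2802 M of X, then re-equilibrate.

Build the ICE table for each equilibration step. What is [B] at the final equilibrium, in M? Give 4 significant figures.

[B]_eq = 0.5371 M

Q₀ = 1.0697e+04 vs Keq = 3.1110e+05 ⇒ Q<K, forward
Step 1:
                   G          X          B          E
  init       0.01063     0.9346     0.5417     0.5719
  Δ        -0.008625  -0.008625  -0.004313   0.004313
  eq        0.002005      0.926     0.5374     0.5762
  solve Keq expr → x = 0.004313; check Q = 3.1110e+05
Then remove 0.1134 M of E.
Step 2:
                   G          X          B          E
  init      0.002005      0.926     0.5374     0.4628
  Δ       -2.0731e-04 -2.0731e-04 -1.0365e-04 1.0365e-04
  eq        0.001798     0.9258     0.5373     0.4629
  solve Keq expr → x = 1.0365e-04; check Q = 3.1110e+05
Then add 0.2802 M of X.
Step 3:
                   G          X          B          E
  init      0.001798      1.206     0.5373     0.4629
  Δ       -4.1661e-04 -4.1661e-04 -2.0831e-04 2.0831e-04
  eq        0.001381      1.206     0.5371     0.4631
  solve Keq expr → x = 2.0831e-04; check Q = 3.1110e+05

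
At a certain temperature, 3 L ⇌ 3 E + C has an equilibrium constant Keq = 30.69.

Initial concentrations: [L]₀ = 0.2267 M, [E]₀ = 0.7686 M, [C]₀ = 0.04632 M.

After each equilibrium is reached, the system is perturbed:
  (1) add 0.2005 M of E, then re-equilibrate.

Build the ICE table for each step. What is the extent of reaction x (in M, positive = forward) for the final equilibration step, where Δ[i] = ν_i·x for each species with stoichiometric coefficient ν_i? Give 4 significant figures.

x = -0.00689 M

Q₀ = 1.805 vs Keq = 30.69 ⇒ Q<K, forward
Step 1:
                    L           E           C
  init         0.2267      0.7686     0.04632
  Δ           -0.1056      0.1056     0.03521
  eq           0.1211      0.8742     0.08153
  solve Keq expr → x = 0.03521; check Q = 30.69
Then add 0.2005 M of E.
Step 2:
                    L           E           C
  init         0.1211       1.075     0.08153
  Δ           0.02067    -0.02067    -0.00689
  eq           0.1417       1.054     0.07464
  solve Keq expr → x = -0.00689; check Q = 30.69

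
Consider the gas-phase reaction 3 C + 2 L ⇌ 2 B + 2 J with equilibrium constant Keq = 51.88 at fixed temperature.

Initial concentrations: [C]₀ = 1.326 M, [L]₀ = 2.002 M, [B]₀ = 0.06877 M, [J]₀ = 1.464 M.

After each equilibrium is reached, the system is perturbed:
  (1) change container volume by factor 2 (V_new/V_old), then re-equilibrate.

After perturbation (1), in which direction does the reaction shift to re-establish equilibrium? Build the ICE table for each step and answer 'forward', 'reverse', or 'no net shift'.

Direction: reverse

Q₀ = 0.001085 vs Keq = 51.88 ⇒ Q<K, forward
Step 1:
                   C          L          B          J
  I            1.326      2.002    0.06877      1.464
  C           -1.021    -0.6804     0.6804     0.6804
  E           0.3054      1.322     0.7492      2.144
  solve Keq expr → x = 0.3402; check Q = 51.88
Then change container volume by factor 2 (V_new/V_old).
Step 2:
                   C          L          B          J
  I           0.1527     0.6608     0.3746      1.072
  C          0.02779    0.01852   -0.01852   -0.01852
  E           0.1805     0.6793     0.3561      1.054
  solve Keq expr → x = -0.009262; check Q = 51.88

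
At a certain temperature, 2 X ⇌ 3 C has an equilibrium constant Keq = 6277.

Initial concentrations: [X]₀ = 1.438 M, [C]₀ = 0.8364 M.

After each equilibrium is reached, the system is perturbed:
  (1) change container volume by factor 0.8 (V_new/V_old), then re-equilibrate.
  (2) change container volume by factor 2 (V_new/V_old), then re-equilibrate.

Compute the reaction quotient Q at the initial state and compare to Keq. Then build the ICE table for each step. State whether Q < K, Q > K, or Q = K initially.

Q₀ = 0.283 vs Keq = 6277 ⇒ Q<K, forward
Step 1:
                  X         C
  Initial     1.438    0.8364
  Change     -1.376     2.064
  Equil     0.06233       2.9
  solve Keq expr → x = 0.6878; check Q = 6277
Then change container volume by factor 0.8 (V_new/V_old).
Step 2:
                  X         C
  Initial   0.07791     3.625
  Change   0.008725  -0.01309
  Equil     0.08664     3.612
  solve Keq expr → x = -0.004363; check Q = 6277
Then change container volume by factor 2 (V_new/V_old).
Step 3:
                  X         C
  Initial   0.04332     1.806
  Change   -0.01222   0.01833
  Equil      0.0311     1.824
  solve Keq expr → x = 0.00611; check Q = 6277

Q₀ = 0.283; Q < K (proceeds forward)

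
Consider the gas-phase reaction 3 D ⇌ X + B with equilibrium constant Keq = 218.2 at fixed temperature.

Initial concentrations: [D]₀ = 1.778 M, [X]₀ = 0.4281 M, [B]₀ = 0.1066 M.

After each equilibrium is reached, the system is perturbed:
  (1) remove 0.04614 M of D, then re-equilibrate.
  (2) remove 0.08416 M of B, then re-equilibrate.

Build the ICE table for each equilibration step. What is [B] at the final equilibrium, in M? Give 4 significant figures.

[B]_eq = 0.5548 M

Q₀ = 0.008119 vs Keq = 218.2 ⇒ Q<K, forward
Step 1:
                  D         X         B
  I           1.778    0.4281    0.1066
  C          -1.635    0.5451    0.5451
  E          0.1427    0.9732    0.6517
  solve Keq expr → x = 0.5451; check Q = 218.2
Then remove 0.04614 M of D.
Step 2:
                  D         X         B
  I         0.09657    0.9732    0.6517
  C         0.04433  -0.01478  -0.01478
  E          0.1409    0.9584    0.6369
  solve Keq expr → x = -0.01478; check Q = 218.2
Then remove 0.08416 M of B.
Step 3:
                  D         X         B
  I          0.1409    0.9584    0.5528
  C       -0.006236  0.002079  0.002079
  E          0.1347    0.9605    0.5548
  solve Keq expr → x = 0.002079; check Q = 218.2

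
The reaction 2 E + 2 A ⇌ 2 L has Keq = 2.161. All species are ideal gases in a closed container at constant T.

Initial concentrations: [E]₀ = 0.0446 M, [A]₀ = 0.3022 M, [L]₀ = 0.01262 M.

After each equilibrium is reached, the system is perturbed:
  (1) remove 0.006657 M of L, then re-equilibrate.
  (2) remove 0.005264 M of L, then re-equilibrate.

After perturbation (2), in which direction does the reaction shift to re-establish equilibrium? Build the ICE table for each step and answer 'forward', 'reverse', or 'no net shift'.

Q₀ = 0.8767 vs Keq = 2.161 ⇒ Q<K, forward
Step 1:
                   E          A          L
  I           0.0446     0.3022    0.01262
  C        -0.004787  -0.004787   0.004787
  E          0.03981     0.2974    0.01741
  solve Keq expr → x = 0.002393; check Q = 2.161
Then remove 0.006657 M of L.
Step 2:
                   E          A          L
  I          0.03981     0.2974    0.01075
  C         -0.00447   -0.00447    0.00447
  E          0.03534     0.2929    0.01522
  solve Keq expr → x = 0.002235; check Q = 2.161
Then remove 0.005264 M of L.
Step 3:
                   E          A          L
  I          0.03534     0.2929   0.009956
  C        -0.003563  -0.003563   0.003563
  E          0.03178     0.2894    0.01352
  solve Keq expr → x = 0.001782; check Q = 2.161

Direction: forward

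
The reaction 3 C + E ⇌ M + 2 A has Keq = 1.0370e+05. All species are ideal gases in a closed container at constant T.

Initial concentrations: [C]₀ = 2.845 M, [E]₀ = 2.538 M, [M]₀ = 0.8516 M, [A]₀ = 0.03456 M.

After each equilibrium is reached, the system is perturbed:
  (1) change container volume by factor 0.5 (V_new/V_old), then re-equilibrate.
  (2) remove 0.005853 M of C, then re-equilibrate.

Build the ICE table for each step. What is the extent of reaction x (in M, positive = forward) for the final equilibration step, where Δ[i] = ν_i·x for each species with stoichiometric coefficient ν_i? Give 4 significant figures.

Q₀ = 1.7404e-05 vs Keq = 1.0370e+05 ⇒ Q<K, forward
Step 1:
                   C          E          M          A
  I            2.845      2.538     0.8516    0.03456
  C           -2.811     -0.937      0.937      1.874
  E          0.03398      1.601      1.789      1.909
  solve Keq expr → x = 0.937; check Q = 1.0370e+05
Then change container volume by factor 0.5 (V_new/V_old).
Step 2:
                   C          E          M          A
  I          0.06796      3.202      3.577      3.817
  C         -0.01388  -0.004628   0.004628   0.009256
  E          0.05408      3.197      3.582      3.826
  solve Keq expr → x = 0.004628; check Q = 1.0370e+05
Then remove 0.005853 M of C.
Step 3:
                   C          E          M          A
  I          0.04823      3.197      3.582      3.826
  C         0.005796   0.001932  -0.001932  -0.003864
  E          0.05402      3.199       3.58      3.823
  solve Keq expr → x = -0.001932; check Q = 1.0370e+05

x = -0.001932 M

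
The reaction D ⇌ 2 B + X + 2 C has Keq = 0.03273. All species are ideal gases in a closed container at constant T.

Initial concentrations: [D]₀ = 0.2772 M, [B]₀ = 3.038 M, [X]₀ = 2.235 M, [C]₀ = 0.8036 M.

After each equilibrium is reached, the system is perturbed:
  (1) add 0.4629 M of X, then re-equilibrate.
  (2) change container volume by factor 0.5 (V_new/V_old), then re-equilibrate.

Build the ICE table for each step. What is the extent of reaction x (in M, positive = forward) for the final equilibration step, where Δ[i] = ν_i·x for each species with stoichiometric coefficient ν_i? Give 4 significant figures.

x = -0.03144 M

Q₀ = 48.06 vs Keq = 0.03273 ⇒ Q>K, reverse
Step 1:
                    D           B           X           C
  Initial      0.2772       3.038       2.235      0.8036
  Change       0.3782     -0.7565     -0.3782     -0.7565
  Equil        0.6554       2.282       1.857     0.04711
  solve Keq expr → x = -0.3782; check Q = 0.03273
Then add 0.4629 M of X.
Step 2:
                    D           B           X           C
  Initial      0.6554       2.282        2.32     0.04711
  Change     0.002388   -0.004775   -0.002388   -0.004775
  Equil        0.6578       2.277       2.317     0.04234
  solve Keq expr → x = -0.002388; check Q = 0.03273
Then change container volume by factor 0.5 (V_new/V_old).
Step 3:
                    D           B           X           C
  Initial       1.316       4.553       4.635     0.08468
  Change      0.03144    -0.06288    -0.03144    -0.06288
  Equil         1.347       4.491       4.603     0.02179
  solve Keq expr → x = -0.03144; check Q = 0.03273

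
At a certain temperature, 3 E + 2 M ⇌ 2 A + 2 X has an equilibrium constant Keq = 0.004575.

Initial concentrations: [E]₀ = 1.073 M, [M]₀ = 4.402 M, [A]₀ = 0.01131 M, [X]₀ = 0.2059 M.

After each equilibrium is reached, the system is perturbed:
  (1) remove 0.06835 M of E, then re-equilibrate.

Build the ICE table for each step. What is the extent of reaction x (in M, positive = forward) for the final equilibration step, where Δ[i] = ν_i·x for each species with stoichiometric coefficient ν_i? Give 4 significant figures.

x = -0.008716 M

Q₀ = 2.2654e-07 vs Keq = 0.004575 ⇒ Q<K, forward
Step 1:
                    E           M           A           X
  Initial       1.073       4.402     0.01131      0.2059
  Change      -0.4263     -0.2842      0.2842      0.2842
  Equil        0.6467       4.118      0.2955      0.4901
  solve Keq expr → x = 0.1421; check Q = 0.004575
Then remove 0.06835 M of E.
Step 2:
                    E           M           A           X
  Initial      0.5783       4.118      0.2955      0.4901
  Change      0.02615     0.01743    -0.01743    -0.01743
  Equil        0.6045       4.135      0.2781      0.4727
  solve Keq expr → x = -0.008716; check Q = 0.004575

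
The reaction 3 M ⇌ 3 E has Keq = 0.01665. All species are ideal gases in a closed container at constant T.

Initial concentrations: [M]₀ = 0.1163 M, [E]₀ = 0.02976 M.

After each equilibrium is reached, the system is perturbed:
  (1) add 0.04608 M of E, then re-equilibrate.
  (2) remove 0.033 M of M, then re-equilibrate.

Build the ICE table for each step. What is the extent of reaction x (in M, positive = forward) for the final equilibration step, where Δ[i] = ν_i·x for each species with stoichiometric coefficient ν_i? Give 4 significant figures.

Q₀ = 0.01676 vs Keq = 0.01665 ⇒ Q>K, reverse
Step 1:
                  M         E
  I          0.1163   0.02976
  C       4.9901e-05 -4.9901e-05
  E          0.1163   0.02971
  solve Keq expr → x = -1.6634e-05; check Q = 0.01665
Then add 0.04608 M of E.
Step 2:
                  M         E
  I          0.1163   0.07579
  C         0.03671  -0.03671
  E          0.1531   0.03908
  solve Keq expr → x = -0.01224; check Q = 0.01665
Then remove 0.033 M of M.
Step 3:
                  M         E
  I          0.1201   0.03908
  C        0.006713 -0.006713
  E          0.1268   0.03237
  solve Keq expr → x = -0.002238; check Q = 0.01665

x = -0.002238 M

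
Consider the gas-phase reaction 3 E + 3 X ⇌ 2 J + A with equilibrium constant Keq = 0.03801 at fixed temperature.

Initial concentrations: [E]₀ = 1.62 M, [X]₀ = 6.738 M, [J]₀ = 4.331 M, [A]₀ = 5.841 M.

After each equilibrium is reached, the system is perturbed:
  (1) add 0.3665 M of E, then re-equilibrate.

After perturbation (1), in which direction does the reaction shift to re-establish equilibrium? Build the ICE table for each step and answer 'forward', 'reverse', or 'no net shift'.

Direction: forward

Q₀ = 0.08424 vs Keq = 0.03801 ⇒ Q>K, reverse
Step 1:
                   E          X          J          A
  I             1.62      6.738      4.331      5.841
  C           0.3185     0.3185    -0.2123    -0.1062
  E            1.938      7.056      4.119      5.735
  solve Keq expr → x = -0.1062; check Q = 0.03801
Then add 0.3665 M of E.
Step 2:
                   E          X          J          A
  I            2.305      7.056      4.119      5.735
  C          -0.2381    -0.2381     0.1588    0.07938
  E            2.067      6.818      4.277      5.814
  solve Keq expr → x = 0.07938; check Q = 0.03801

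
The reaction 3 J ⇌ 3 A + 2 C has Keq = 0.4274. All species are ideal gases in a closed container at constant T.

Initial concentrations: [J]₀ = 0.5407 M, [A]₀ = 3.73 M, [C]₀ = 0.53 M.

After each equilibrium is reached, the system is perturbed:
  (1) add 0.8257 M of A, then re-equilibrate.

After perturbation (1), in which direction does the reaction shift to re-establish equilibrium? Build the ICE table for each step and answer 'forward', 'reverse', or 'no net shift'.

Q₀ = 92.22 vs Keq = 0.4274 ⇒ Q>K, reverse
Step 1:
                   J          A          C
  I           0.5407       3.73       0.53
  C            0.585     -0.585      -0.39
  E            1.126      3.145       0.14
  solve Keq expr → x = -0.195; check Q = 0.4274
Then add 0.8257 M of A.
Step 2:
                   J          A          C
  I            1.126      3.971       0.14
  C          0.04918   -0.04918   -0.03279
  E            1.175      3.922     0.1072
  solve Keq expr → x = -0.01639; check Q = 0.4274

Direction: reverse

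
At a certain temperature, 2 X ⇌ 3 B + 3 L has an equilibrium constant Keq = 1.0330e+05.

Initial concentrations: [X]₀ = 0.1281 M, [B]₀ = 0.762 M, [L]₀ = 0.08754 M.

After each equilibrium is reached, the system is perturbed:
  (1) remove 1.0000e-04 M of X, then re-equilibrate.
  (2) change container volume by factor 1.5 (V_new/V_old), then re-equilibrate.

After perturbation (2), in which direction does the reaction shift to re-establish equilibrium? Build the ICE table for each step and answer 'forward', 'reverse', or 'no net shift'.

Q₀ = 0.01809 vs Keq = 1.0330e+05 ⇒ Q<K, forward
Step 1:
                    X           B           L
  init         0.1281       0.762     0.08754
  Δ           -0.1277      0.1915      0.1915
  eq       4.2703e-04      0.9535       0.279
  solve Keq expr → x = 0.06384; check Q = 1.0330e+05
Then remove 1.0000e-04 M of X.
Step 2:
                    X           B           L
  init     3.2703e-04      0.9535       0.279
  Δ        9.9557e-05 -1.4934e-04 -1.4934e-04
  eq       4.2659e-04      0.9534      0.2789
  solve Keq expr → x = -4.9779e-05; check Q = 1.0330e+05
Then change container volume by factor 1.5 (V_new/V_old).
Step 3:
                    X           B           L
  init     2.8439e-04      0.6356      0.1859
  Δ       -1.5768e-04  2.3653e-04  2.3653e-04
  eq       1.2671e-04      0.6358      0.1862
  solve Keq expr → x = 7.8842e-05; check Q = 1.0330e+05

Direction: forward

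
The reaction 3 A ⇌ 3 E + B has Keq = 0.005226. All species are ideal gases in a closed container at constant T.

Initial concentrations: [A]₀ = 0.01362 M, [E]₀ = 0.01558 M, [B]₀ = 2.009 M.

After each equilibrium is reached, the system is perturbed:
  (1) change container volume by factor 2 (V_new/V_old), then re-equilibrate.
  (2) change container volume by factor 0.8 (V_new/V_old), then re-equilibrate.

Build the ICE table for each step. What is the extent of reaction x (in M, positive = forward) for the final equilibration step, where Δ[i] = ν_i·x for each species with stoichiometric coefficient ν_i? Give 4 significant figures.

Q₀ = 3.007 vs Keq = 0.005226 ⇒ Q>K, reverse
Step 1:
                    A           E           B
  init        0.01362     0.01558       2.009
  Δ           0.01205    -0.01205   -0.004016
  eq          0.02567    0.003532       2.005
  solve Keq expr → x = -0.004016; check Q = 0.005226
Then change container volume by factor 2 (V_new/V_old).
Step 2:
                    A           E           B
  init        0.01283    0.001766       1.002
  Δ       -3.9116e-04  3.9116e-04  1.3039e-04
  eq          0.01244    0.002157       1.003
  solve Keq expr → x = 1.3039e-04; check Q = 0.005226
Then change container volume by factor 0.8 (V_new/V_old).
Step 3:
                    A           E           B
  init        0.01555    0.002697       1.253
  Δ        1.6647e-04 -1.6647e-04 -5.5491e-05
  eq          0.01572     0.00253       1.253
  solve Keq expr → x = -5.5491e-05; check Q = 0.005226

x = -5.5491e-05 M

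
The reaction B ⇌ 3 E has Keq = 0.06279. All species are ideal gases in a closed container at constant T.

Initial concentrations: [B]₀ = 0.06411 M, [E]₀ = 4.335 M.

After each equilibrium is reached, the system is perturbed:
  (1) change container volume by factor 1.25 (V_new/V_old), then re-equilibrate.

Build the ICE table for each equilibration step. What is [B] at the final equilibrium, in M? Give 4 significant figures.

Q₀ = 1271 vs Keq = 0.06279 ⇒ Q>K, reverse
Step 1:
                    B           E
  I           0.06411       4.335
  C             1.298      -3.894
  E             1.362      0.4406
  solve Keq expr → x = -1.298; check Q = 0.06279
Then change container volume by factor 1.25 (V_new/V_old).
Step 2:
                    B           E
  I              1.09      0.3525
  C          -0.01809     0.05426
  E             1.072      0.4067
  solve Keq expr → x = 0.01809; check Q = 0.06279

[B]_eq = 1.072 M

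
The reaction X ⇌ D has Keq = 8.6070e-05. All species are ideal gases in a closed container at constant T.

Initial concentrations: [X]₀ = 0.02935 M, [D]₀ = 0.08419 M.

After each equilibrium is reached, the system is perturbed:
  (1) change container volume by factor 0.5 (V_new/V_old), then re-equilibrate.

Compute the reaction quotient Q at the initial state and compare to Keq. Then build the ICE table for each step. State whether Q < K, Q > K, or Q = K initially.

Q₀ = 2.868 vs Keq = 8.6070e-05 ⇒ Q>K, reverse
Step 1:
                  X         D
  init      0.02935   0.08419
  Δ         0.08418  -0.08418
  eq         0.1135 9.7715e-06
  solve Keq expr → x = -0.08418; check Q = 8.6070e-05
Then change container volume by factor 0.5 (V_new/V_old).
Step 2:
                  X         D
  init       0.2271 1.9543e-05
  Δ               0         0
  eq         0.2271 1.9543e-05
  solve Keq expr → x = 0; check Q = 8.6070e-05

Q₀ = 2.868; Q > K (proceeds reverse)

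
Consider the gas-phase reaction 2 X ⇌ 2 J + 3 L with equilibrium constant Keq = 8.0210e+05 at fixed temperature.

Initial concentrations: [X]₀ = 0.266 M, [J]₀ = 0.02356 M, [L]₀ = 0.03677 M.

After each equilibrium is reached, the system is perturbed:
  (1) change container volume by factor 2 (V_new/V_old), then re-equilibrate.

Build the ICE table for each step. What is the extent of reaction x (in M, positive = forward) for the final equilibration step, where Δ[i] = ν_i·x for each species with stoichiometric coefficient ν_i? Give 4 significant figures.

x = 1.5015e-05 M

Q₀ = 3.9000e-07 vs Keq = 8.0210e+05 ⇒ Q<K, forward
Step 1:
                   X          J          L
  I            0.266    0.02356    0.03677
  C          -0.2659     0.2659     0.3989
  E       9.2931e-05     0.2895     0.4356
  solve Keq expr → x = 0.133; check Q = 8.0210e+05
Then change container volume by factor 2 (V_new/V_old).
Step 2:
                   X          J          L
  I       4.6466e-05     0.1447     0.2178
  C       -3.0029e-05 3.0029e-05 4.5044e-05
  E       1.6437e-05     0.1448     0.2179
  solve Keq expr → x = 1.5015e-05; check Q = 8.0210e+05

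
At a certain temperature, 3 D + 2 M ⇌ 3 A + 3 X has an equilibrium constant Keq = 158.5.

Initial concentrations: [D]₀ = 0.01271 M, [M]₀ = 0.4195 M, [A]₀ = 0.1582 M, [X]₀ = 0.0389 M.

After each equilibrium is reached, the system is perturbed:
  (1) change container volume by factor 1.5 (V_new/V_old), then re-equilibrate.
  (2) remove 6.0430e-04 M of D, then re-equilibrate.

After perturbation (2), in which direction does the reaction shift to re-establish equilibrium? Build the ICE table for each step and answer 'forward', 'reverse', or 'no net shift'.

Q₀ = 0.645 vs Keq = 158.5 ⇒ Q<K, forward
Step 1:
                   D          M          A          X
  init       0.01271     0.4195     0.1582     0.0389
  Δ        -0.009971  -0.006647   0.009971   0.009971
  eq        0.002739     0.4129     0.1682    0.04887
  solve Keq expr → x = 0.003324; check Q = 158.5
Then change container volume by factor 1.5 (V_new/V_old).
Step 2:
                   D          M          A          X
  init      0.001826     0.2752     0.1121    0.03258
  Δ       -2.1658e-04 -1.4438e-04 2.1658e-04 2.1658e-04
  eq        0.001609     0.2751     0.1123     0.0328
  solve Keq expr → x = 7.2192e-05; check Q = 158.5
Then remove 6.0430e-04 M of D.
Step 3:
                   D          M          A          X
  init      0.001005     0.2751     0.1123     0.0328
  Δ       5.6705e-04 3.7803e-04 -5.6705e-04 -5.6705e-04
  eq        0.001572     0.2755     0.1118    0.03223
  solve Keq expr → x = -1.8902e-04; check Q = 158.5

Direction: reverse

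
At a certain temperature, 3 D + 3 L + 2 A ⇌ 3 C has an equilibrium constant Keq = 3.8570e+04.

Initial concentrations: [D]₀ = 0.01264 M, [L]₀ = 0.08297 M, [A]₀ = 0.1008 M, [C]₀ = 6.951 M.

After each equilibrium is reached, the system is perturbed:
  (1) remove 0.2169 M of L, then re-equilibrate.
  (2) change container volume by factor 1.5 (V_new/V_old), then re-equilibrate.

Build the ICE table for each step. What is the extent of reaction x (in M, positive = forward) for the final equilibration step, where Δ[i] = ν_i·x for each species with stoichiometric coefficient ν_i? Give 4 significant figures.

x = -0.03577 M

Q₀ = 2.8656e+13 vs Keq = 3.8570e+04 ⇒ Q>K, reverse
Step 1:
                    D           L           A           C
  Initial     0.01264     0.08297      0.1008       6.951
  Change       0.5228      0.5228      0.3485     -0.5228
  Equil        0.5354      0.6057      0.4493       6.428
  solve Keq expr → x = -0.1743; check Q = 3.8570e+04
Then remove 0.2169 M of L.
Step 2:
                    D           L           A           C
  Initial      0.5354      0.3888      0.4493       6.428
  Change      0.08621     0.08621     0.05747    -0.08621
  Equil        0.6216       0.475      0.5068       6.342
  solve Keq expr → x = -0.02874; check Q = 3.8570e+04
Then change container volume by factor 1.5 (V_new/V_old).
Step 3:
                    D           L           A           C
  Initial      0.4144      0.3167      0.3379       4.228
  Change       0.1073      0.1073     0.07153     -0.1073
  Equil        0.5217       0.424      0.4094       4.121
  solve Keq expr → x = -0.03577; check Q = 3.8570e+04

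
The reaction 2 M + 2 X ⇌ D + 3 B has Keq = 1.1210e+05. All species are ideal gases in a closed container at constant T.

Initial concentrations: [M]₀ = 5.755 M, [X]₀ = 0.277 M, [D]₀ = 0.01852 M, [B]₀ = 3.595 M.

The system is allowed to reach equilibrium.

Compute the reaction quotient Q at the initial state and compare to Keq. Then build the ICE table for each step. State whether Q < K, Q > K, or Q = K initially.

Q₀ = 0.3386; Q < K (proceeds forward)

Q₀ = 0.3386 vs Keq = 1.1210e+05 ⇒ Q<K, forward
Step 1:
                  M         X         D         B
  I           5.755     0.277   0.01852     3.595
  C         -0.2753   -0.2753    0.1376    0.4129
  E            5.48  0.001728    0.1562     4.008
  solve Keq expr → x = 0.1376; check Q = 1.1210e+05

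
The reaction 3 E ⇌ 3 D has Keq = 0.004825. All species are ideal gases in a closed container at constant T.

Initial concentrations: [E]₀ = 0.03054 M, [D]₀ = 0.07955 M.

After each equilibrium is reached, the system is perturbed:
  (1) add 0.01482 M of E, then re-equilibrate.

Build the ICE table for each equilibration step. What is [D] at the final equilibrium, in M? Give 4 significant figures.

[D]_eq = 0.01806 M

Q₀ = 17.67 vs Keq = 0.004825 ⇒ Q>K, reverse
Step 1:
                  E         D
  I         0.03054   0.07955
  C         0.06364  -0.06364
  E         0.09418   0.01591
  solve Keq expr → x = -0.02121; check Q = 0.004825
Then add 0.01482 M of E.
Step 2:
                  E         D
  I           0.109   0.01591
  C       -0.002142  0.002142
  E          0.1069   0.01806
  solve Keq expr → x = 7.1409e-04; check Q = 0.004825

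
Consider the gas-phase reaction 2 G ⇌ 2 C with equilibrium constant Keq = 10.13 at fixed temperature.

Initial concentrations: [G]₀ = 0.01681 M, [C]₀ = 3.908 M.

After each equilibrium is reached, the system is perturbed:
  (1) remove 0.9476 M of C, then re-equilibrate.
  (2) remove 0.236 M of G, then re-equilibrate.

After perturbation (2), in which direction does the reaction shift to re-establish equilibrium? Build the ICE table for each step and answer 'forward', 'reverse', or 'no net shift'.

Q₀ = 5.4047e+04 vs Keq = 10.13 ⇒ Q>K, reverse
Step 1:
                   G          C
  I          0.01681      3.908
  C           0.9215    -0.9215
  E           0.9383      2.986
  solve Keq expr → x = -0.4608; check Q = 10.13
Then remove 0.9476 M of C.
Step 2:
                   G          C
  I           0.9383      2.039
  C          -0.2265     0.2265
  E           0.7118      2.265
  solve Keq expr → x = 0.1133; check Q = 10.13
Then remove 0.236 M of G.
Step 3:
                   G          C
  I           0.4758      2.265
  C           0.1796    -0.1796
  E           0.6554      2.086
  solve Keq expr → x = -0.08979; check Q = 10.13

Direction: reverse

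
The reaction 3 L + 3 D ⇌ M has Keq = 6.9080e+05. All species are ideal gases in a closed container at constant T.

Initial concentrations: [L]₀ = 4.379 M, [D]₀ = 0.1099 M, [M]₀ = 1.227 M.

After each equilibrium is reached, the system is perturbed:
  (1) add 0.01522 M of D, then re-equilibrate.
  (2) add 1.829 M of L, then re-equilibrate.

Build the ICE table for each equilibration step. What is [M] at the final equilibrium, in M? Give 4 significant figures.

[M]_eq = 1.268 M

Q₀ = 11.01 vs Keq = 6.9080e+05 ⇒ Q<K, forward
Step 1:
                  L         D         M
  init        4.379    0.1099     1.227
  Δ          -0.107    -0.107   0.03568
  eq          4.272  0.002862     1.263
  solve Keq expr → x = 0.03568; check Q = 6.9080e+05
Then add 0.01522 M of D.
Step 2:
                  L         D         M
  init        4.272   0.01808     1.263
  Δ        -0.01521  -0.01521  0.005069
  eq          4.257  0.002876     1.268
  solve Keq expr → x = 0.005069; check Q = 6.9080e+05
Then add 1.829 M of L.
Step 3:
                  L         D         M
  init        6.086  0.002876     1.268
  Δ       -8.6396e-04 -8.6396e-04 2.8799e-04
  eq          6.085  0.002012     1.268
  solve Keq expr → x = 2.8799e-04; check Q = 6.9080e+05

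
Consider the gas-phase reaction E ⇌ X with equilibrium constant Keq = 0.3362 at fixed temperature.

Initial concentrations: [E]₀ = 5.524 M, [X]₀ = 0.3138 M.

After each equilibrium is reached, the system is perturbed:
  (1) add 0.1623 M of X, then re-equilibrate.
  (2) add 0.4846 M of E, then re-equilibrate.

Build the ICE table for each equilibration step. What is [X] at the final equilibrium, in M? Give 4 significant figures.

[X]_eq = 1.632 M

Q₀ = 0.05681 vs Keq = 0.3362 ⇒ Q<K, forward
Step 1:
                  E         X
  init        5.524    0.3138
  Δ          -1.155     1.155
  eq          4.369     1.469
  solve Keq expr → x = 1.155; check Q = 0.3362
Then add 0.1623 M of X.
Step 2:
                  E         X
  init        4.369     1.631
  Δ          0.1215   -0.1215
  eq           4.49      1.51
  solve Keq expr → x = -0.1215; check Q = 0.3362
Then add 0.4846 M of E.
Step 3:
                  E         X
  init        4.975      1.51
  Δ         -0.1219    0.1219
  eq          4.853     1.632
  solve Keq expr → x = 0.1219; check Q = 0.3362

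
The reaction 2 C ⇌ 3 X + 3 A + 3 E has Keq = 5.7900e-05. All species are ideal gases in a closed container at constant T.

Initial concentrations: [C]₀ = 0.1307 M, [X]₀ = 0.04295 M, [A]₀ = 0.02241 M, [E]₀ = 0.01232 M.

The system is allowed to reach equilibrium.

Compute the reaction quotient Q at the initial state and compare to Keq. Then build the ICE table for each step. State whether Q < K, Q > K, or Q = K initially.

Q₀ = 9.7610e-14; Q < K (proceeds forward)

Q₀ = 9.7610e-14 vs Keq = 5.7900e-05 ⇒ Q<K, forward
Step 1:
                    C           X           A           E
  Initial      0.1307     0.04295     0.02241     0.01232
  Change     -0.09232      0.1385      0.1385      0.1385
  Equil       0.03838      0.1814      0.1609      0.1508
  solve Keq expr → x = 0.04616; check Q = 5.7900e-05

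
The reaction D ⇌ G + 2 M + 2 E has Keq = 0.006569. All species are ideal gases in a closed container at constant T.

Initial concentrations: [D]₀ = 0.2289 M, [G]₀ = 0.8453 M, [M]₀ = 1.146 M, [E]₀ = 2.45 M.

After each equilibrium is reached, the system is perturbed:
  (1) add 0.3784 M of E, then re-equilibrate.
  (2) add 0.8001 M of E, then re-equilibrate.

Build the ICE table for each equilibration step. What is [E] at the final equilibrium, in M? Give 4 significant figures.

[E]_eq = 2.534 M

Q₀ = 29.11 vs Keq = 0.006569 ⇒ Q>K, reverse
Step 1:
                   D          G          M          E
  I           0.2289     0.8453      1.146       2.45
  C           0.5281    -0.5281     -1.056     -1.056
  E            0.757     0.3172    0.08983      1.394
  solve Keq expr → x = -0.5281; check Q = 0.006569
Then add 0.3784 M of E.
Step 2:
                   D          G          M          E
  I            0.757     0.3172    0.08983      1.772
  C         0.008551  -0.008551    -0.0171    -0.0171
  E           0.7655     0.3087    0.07272      1.755
  solve Keq expr → x = -0.008551; check Q = 0.006569
Then add 0.8001 M of E.
Step 3:
                   D          G          M          E
  I           0.7655     0.3087    0.07272      2.555
  C          0.01056   -0.01056   -0.02112   -0.02112
  E           0.7761     0.2981    0.05161      2.534
  solve Keq expr → x = -0.01056; check Q = 0.006569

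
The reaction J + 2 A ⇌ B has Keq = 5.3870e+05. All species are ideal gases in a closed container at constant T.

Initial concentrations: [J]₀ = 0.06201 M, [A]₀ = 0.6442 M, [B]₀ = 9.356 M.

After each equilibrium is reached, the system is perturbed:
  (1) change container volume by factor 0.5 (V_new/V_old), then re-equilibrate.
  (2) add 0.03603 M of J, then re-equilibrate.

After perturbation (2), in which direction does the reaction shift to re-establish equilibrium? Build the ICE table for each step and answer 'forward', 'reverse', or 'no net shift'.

Q₀ = 363.6 vs Keq = 5.3870e+05 ⇒ Q<K, forward
Step 1:
                  J         A         B
  Initial   0.06201    0.6442     9.356
  Change   -0.06195   -0.1239   0.06195
  Equil   6.4578e-05    0.5203     9.418
  solve Keq expr → x = 0.06195; check Q = 5.3870e+05
Then change container volume by factor 0.5 (V_new/V_old).
Step 2:
                  J         A         B
  Initial 1.2916e-04     1.041     18.84
  Change  -9.6855e-05 -1.9371e-04 9.6855e-05
  Equil   3.2301e-05      1.04     18.84
  solve Keq expr → x = 9.6855e-05; check Q = 5.3870e+05
Then add 0.03603 M of J.
Step 3:
                  J         A         B
  Initial   0.03606      1.04     18.84
  Change   -0.03602  -0.07205   0.03602
  Equil   3.7358e-05    0.9684     18.87
  solve Keq expr → x = 0.03602; check Q = 5.3870e+05

Direction: forward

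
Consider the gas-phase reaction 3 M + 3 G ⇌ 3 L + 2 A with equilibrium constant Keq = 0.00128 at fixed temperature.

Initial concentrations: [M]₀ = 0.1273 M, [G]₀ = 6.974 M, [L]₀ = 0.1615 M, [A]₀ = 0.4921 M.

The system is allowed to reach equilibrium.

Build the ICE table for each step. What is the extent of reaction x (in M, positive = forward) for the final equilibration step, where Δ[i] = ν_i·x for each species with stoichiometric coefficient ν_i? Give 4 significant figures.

Q₀ = 0.001458 vs Keq = 0.00128 ⇒ Q>K, reverse
Step 1:
                   M          G          L          A
  init        0.1273      6.974     0.1615     0.4921
  Δ         0.002878   0.002878  -0.002878  -0.001919
  eq          0.1302      6.977     0.1586     0.4902
  solve Keq expr → x = -9.5929e-04; check Q = 0.00128

x = -9.5929e-04 M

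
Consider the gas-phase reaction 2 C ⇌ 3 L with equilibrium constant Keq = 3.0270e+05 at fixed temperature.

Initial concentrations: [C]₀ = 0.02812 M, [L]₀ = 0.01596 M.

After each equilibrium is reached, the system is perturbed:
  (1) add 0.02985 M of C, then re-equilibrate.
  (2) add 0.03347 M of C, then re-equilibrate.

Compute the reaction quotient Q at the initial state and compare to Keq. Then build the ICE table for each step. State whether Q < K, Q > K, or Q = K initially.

Q₀ = 0.005141; Q < K (proceeds forward)

Q₀ = 0.005141 vs Keq = 3.0270e+05 ⇒ Q<K, forward
Step 1:
                  C         L
  init      0.02812   0.01596
  Δ        -0.02809   0.04214
  eq      2.5455e-05    0.0581
  solve Keq expr → x = 0.01405; check Q = 3.0270e+05
Then add 0.02985 M of C.
Step 2:
                  C         L
  init      0.02988    0.0581
  Δ        -0.02982   0.04472
  eq      5.9930e-05    0.1028
  solve Keq expr → x = 0.01491; check Q = 3.0270e+05
Then add 0.03347 M of C.
Step 3:
                  C         L
  init      0.03353    0.1028
  Δ        -0.03342   0.05013
  eq      1.0873e-04     0.153
  solve Keq expr → x = 0.01671; check Q = 3.0270e+05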